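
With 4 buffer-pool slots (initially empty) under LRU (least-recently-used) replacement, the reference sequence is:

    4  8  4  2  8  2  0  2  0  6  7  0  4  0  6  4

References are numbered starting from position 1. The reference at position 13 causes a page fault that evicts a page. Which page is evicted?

pos 1: 4 -> miss, frames (4)
pos 2: 8 -> miss, frames (4 8)
pos 3: 4 -> hit
pos 4: 2 -> miss, frames (8 4 2)
pos 5: 8 -> hit
pos 6: 2 -> hit
pos 7: 0 -> miss, frames (4 8 2 0)
pos 8: 2 -> hit
pos 9: 0 -> hit
pos 10: 6 -> miss, evict 4, frames (8 2 0 6)
pos 11: 7 -> miss, evict 8, frames (2 0 6 7)
pos 12: 0 -> hit
pos 13: 4 -> miss, evict 2, frames (6 7 0 4)
At position 13, page 2 is evicted.

2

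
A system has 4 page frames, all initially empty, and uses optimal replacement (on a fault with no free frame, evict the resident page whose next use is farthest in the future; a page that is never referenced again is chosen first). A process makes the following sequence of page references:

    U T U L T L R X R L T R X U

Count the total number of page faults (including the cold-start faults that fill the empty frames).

6

U -> fault, frames {U}
T -> fault, frames {U,T}
U -> hit
L -> fault, frames {U,T,L}
T -> hit
L -> hit
R -> fault, frames {U,T,L,R}
X -> fault, evict U, frames {T,L,R,X}
R -> hit
L -> hit
T -> hit
R -> hit
X -> hit
U -> fault, evict X, frames {T,L,R,U}
Page faults: 6.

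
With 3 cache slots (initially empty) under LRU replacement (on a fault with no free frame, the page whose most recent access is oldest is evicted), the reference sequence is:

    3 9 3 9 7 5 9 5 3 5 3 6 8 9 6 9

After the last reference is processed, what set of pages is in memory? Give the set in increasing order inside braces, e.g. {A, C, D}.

3 -> miss, frames {3}
9 -> miss, frames {3,9}
3 -> hit
9 -> hit
7 -> miss, frames {3,9,7}
5 -> miss, evict 3, frames {9,7,5}
9 -> hit
5 -> hit
3 -> miss, evict 7, frames {9,5,3}
5 -> hit
3 -> hit
6 -> miss, evict 9, frames {5,3,6}
8 -> miss, evict 5, frames {3,6,8}
9 -> miss, evict 3, frames {6,8,9}
6 -> hit
9 -> hit

{6, 8, 9}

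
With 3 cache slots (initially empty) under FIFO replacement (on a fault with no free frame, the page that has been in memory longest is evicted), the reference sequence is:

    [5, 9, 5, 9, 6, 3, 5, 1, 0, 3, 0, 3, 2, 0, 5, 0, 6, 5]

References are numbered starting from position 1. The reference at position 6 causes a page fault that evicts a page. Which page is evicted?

pos 1: 5 → miss, frames {5}
pos 2: 9 → miss, frames {5,9}
pos 3: 5 → hit
pos 4: 9 → hit
pos 5: 6 → miss, frames {5,9,6}
pos 6: 3 → miss, evict 5, frames {9,6,3}
At position 6, page 5 is evicted.

5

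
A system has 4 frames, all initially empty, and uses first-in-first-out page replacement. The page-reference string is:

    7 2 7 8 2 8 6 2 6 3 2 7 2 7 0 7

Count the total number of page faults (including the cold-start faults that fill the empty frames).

8

7 → fault, frames {7}
2 → fault, frames {7,2}
7 → hit
8 → fault, frames {7,2,8}
2 → hit
8 → hit
6 → fault, frames {7,2,8,6}
2 → hit
6 → hit
3 → fault, evict 7, frames {2,8,6,3}
2 → hit
7 → fault, evict 2, frames {8,6,3,7}
2 → fault, evict 8, frames {6,3,7,2}
7 → hit
0 → fault, evict 6, frames {3,7,2,0}
7 → hit
Page faults: 8.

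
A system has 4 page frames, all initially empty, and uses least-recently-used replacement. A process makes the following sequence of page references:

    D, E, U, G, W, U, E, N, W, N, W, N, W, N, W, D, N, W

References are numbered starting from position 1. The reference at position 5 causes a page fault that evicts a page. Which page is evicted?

pos 1: D: fault, frames [D]
pos 2: E: fault, frames [D, E]
pos 3: U: fault, frames [D, E, U]
pos 4: G: fault, frames [D, E, U, G]
pos 5: W: fault, evict D, frames [E, U, G, W]
At position 5, page D is evicted.

D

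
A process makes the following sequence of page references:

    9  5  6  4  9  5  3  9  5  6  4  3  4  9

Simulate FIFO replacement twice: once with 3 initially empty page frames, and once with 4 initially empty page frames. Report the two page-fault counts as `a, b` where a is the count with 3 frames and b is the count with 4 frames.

3 frames: F F F F F F F . . F F . . F → 10 faults.
4 frames: F F F F . . F F F F F F . F → 11 faults.
11 > 10: adding a frame increased faults — Belady's anomaly.

10, 11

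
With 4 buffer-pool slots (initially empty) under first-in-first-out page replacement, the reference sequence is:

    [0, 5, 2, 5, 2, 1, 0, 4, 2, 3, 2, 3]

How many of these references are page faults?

6

0 → fault, frames {0}
5 → fault, frames {0,5}
2 → fault, frames {0,5,2}
5 → hit
2 → hit
1 → fault, frames {0,5,2,1}
0 → hit
4 → fault, evict 0, frames {5,2,1,4}
2 → hit
3 → fault, evict 5, frames {2,1,4,3}
2 → hit
3 → hit
Page faults: 6.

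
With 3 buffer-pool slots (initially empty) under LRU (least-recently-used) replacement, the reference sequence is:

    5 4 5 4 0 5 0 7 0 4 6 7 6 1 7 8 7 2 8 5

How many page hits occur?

9

5 → fault, frames [5]
4 → fault, frames [5, 4]
5 → hit
4 → hit
0 → fault, frames [5, 4, 0]
5 → hit
0 → hit
7 → fault, evict 4, frames [5, 0, 7]
0 → hit
4 → fault, evict 5, frames [7, 0, 4]
6 → fault, evict 7, frames [0, 4, 6]
7 → fault, evict 0, frames [4, 6, 7]
6 → hit
1 → fault, evict 4, frames [7, 6, 1]
7 → hit
8 → fault, evict 6, frames [1, 7, 8]
7 → hit
2 → fault, evict 1, frames [8, 7, 2]
8 → hit
5 → fault, evict 7, frames [2, 8, 5]
Hits: 9.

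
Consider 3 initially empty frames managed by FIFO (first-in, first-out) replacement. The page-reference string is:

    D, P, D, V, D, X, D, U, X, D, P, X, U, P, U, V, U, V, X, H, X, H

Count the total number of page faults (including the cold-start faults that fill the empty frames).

12

D → miss, frames (D)
P → miss, frames (D P)
D → hit
V → miss, frames (D P V)
D → hit
X → miss, evict D, frames (P V X)
D → miss, evict P, frames (V X D)
U → miss, evict V, frames (X D U)
X → hit
D → hit
P → miss, evict X, frames (D U P)
X → miss, evict D, frames (U P X)
U → hit
P → hit
U → hit
V → miss, evict U, frames (P X V)
U → miss, evict P, frames (X V U)
V → hit
X → hit
H → miss, evict X, frames (V U H)
X → miss, evict V, frames (U H X)
H → hit
Page faults: 12.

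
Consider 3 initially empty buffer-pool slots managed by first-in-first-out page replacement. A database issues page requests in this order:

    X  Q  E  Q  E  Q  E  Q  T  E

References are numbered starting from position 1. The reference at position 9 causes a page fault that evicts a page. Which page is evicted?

pos 1: X: miss, frames [X]
pos 2: Q: miss, frames [X, Q]
pos 3: E: miss, frames [X, Q, E]
pos 4: Q: hit
pos 5: E: hit
pos 6: Q: hit
pos 7: E: hit
pos 8: Q: hit
pos 9: T: miss, evict X, frames [Q, E, T]
At position 9, page X is evicted.

X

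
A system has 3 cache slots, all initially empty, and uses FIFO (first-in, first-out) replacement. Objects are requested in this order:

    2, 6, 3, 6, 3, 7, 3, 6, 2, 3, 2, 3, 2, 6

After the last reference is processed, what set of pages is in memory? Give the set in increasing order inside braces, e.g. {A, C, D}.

2 → fault, frames (2)
6 → fault, frames (2 6)
3 → fault, frames (2 6 3)
6 → hit
3 → hit
7 → fault, evict 2, frames (6 3 7)
3 → hit
6 → hit
2 → fault, evict 6, frames (3 7 2)
3 → hit
2 → hit
3 → hit
2 → hit
6 → fault, evict 3, frames (7 2 6)

{2, 6, 7}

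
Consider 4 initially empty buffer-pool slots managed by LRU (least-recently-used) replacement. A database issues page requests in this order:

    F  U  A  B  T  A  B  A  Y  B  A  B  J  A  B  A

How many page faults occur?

7

F -> fault, frames [F]
U -> fault, frames [F, U]
A -> fault, frames [F, U, A]
B -> fault, frames [F, U, A, B]
T -> fault, evict F, frames [U, A, B, T]
A -> hit
B -> hit
A -> hit
Y -> fault, evict U, frames [T, B, A, Y]
B -> hit
A -> hit
B -> hit
J -> fault, evict T, frames [Y, A, B, J]
A -> hit
B -> hit
A -> hit
Page faults: 7.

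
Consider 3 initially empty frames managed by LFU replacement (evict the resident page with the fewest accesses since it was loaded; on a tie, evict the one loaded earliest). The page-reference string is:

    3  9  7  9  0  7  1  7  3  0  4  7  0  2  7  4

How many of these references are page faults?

3 -> fault, frames (3)
9 -> fault, frames (3 9)
7 -> fault, frames (3 9 7)
9 -> hit
0 -> fault, evict 3, frames (9 7 0)
7 -> hit
1 -> fault, evict 0, frames (9 7 1)
7 -> hit
3 -> fault, evict 1, frames (9 7 3)
0 -> fault, evict 3, frames (9 7 0)
4 -> fault, evict 0, frames (9 7 4)
7 -> hit
0 -> fault, evict 4, frames (9 7 0)
2 -> fault, evict 0, frames (9 7 2)
7 -> hit
4 -> fault, evict 2, frames (9 7 4)
Page faults: 11.

11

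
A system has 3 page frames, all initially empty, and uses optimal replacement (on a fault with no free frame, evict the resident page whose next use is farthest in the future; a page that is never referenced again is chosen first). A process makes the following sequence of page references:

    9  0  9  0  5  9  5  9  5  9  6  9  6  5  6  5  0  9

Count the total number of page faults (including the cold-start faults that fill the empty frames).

5

9 → miss, frames {9}
0 → miss, frames {9,0}
9 → hit
0 → hit
5 → miss, frames {9,0,5}
9 → hit
5 → hit
9 → hit
5 → hit
9 → hit
6 → miss, evict 0, frames {9,5,6}
9 → hit
6 → hit
5 → hit
6 → hit
5 → hit
0 → miss, evict 6, frames {9,5,0}
9 → hit
Page faults: 5.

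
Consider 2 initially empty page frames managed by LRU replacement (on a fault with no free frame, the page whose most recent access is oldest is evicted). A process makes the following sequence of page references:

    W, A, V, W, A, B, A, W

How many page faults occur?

7

W: miss, frames [W]
A: miss, frames [W, A]
V: miss, evict W, frames [A, V]
W: miss, evict A, frames [V, W]
A: miss, evict V, frames [W, A]
B: miss, evict W, frames [A, B]
A: hit
W: miss, evict B, frames [A, W]
Page faults: 7.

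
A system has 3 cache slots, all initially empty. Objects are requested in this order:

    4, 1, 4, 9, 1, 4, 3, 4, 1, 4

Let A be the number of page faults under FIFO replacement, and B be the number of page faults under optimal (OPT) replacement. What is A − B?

Under FIFO: F F . F . . F F F . → 6 faults.
Under OPT: F F . F . . F . . . → 4 faults.
A − B = 6 − 4 = 2.

2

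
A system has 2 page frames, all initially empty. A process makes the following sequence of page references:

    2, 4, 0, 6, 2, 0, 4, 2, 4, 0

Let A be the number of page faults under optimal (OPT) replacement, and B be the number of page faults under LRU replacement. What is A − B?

-2

Under OPT: F F F F . F F . . F → 7 faults.
Under LRU: F F F F F F F F . F → 9 faults.
A − B = 7 − 9 = -2.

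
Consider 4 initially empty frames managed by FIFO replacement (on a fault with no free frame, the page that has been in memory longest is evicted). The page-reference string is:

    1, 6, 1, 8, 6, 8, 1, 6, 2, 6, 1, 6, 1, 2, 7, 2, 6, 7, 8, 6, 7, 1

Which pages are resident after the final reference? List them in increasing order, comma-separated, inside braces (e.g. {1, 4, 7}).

{1, 2, 7, 8}

1 → miss, frames (1)
6 → miss, frames (1 6)
1 → hit
8 → miss, frames (1 6 8)
6 → hit
8 → hit
1 → hit
6 → hit
2 → miss, frames (1 6 8 2)
6 → hit
1 → hit
6 → hit
1 → hit
2 → hit
7 → miss, evict 1, frames (6 8 2 7)
2 → hit
6 → hit
7 → hit
8 → hit
6 → hit
7 → hit
1 → miss, evict 6, frames (8 2 7 1)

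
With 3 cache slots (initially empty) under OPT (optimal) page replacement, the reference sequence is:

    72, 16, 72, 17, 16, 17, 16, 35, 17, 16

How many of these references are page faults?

72 -> fault, frames (72)
16 -> fault, frames (72 16)
72 -> hit
17 -> fault, frames (72 16 17)
16 -> hit
17 -> hit
16 -> hit
35 -> fault, evict 72, frames (16 17 35)
17 -> hit
16 -> hit
Page faults: 4.

4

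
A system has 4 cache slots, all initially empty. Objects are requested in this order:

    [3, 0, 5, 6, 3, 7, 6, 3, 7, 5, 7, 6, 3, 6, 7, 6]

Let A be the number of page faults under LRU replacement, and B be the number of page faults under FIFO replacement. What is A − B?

-1

Under LRU: F F F F . F . . . . . . . . . . → 5 faults.
Under FIFO: F F F F . F . F . . . . . . . . → 6 faults.
A − B = 5 − 6 = -1.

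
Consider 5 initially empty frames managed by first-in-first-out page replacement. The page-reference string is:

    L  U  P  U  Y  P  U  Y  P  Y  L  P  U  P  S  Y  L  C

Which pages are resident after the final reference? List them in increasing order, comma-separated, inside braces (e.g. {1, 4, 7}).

{C, P, S, U, Y}

L -> miss, frames [L]
U -> miss, frames [L, U]
P -> miss, frames [L, U, P]
U -> hit
Y -> miss, frames [L, U, P, Y]
P -> hit
U -> hit
Y -> hit
P -> hit
Y -> hit
L -> hit
P -> hit
U -> hit
P -> hit
S -> miss, frames [L, U, P, Y, S]
Y -> hit
L -> hit
C -> miss, evict L, frames [U, P, Y, S, C]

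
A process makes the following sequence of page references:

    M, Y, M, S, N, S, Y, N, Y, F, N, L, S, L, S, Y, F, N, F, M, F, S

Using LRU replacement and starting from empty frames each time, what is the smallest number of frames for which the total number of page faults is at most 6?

f=1: 22 faults
f=2: 15 faults
f=3: 13 faults
f=4: 12 faults
f=5: 7 faults
f=6: 6 faults
Smallest f with faults ≤ 6 is 6.

6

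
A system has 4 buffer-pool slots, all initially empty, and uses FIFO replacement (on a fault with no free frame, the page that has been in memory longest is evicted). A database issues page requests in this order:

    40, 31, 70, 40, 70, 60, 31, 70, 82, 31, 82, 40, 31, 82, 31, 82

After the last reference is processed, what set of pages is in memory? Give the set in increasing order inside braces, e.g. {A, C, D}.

{31, 40, 60, 82}

40: fault, frames [40]
31: fault, frames [40, 31]
70: fault, frames [40, 31, 70]
40: hit
70: hit
60: fault, frames [40, 31, 70, 60]
31: hit
70: hit
82: fault, evict 40, frames [31, 70, 60, 82]
31: hit
82: hit
40: fault, evict 31, frames [70, 60, 82, 40]
31: fault, evict 70, frames [60, 82, 40, 31]
82: hit
31: hit
82: hit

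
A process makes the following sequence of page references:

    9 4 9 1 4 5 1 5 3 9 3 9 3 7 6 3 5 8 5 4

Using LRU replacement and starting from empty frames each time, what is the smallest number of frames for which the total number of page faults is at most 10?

f=1: 20 faults
f=2: 14 faults
f=3: 11 faults
f=4: 11 faults
f=5: 9 faults
f=6: 9 faults
f=7: 9 faults
f=8: 8 faults
Smallest f with faults ≤ 10 is 5.

5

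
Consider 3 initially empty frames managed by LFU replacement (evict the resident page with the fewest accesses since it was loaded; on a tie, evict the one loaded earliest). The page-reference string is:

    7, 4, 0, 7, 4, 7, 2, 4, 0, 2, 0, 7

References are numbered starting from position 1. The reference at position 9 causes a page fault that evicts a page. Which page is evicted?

pos 1: 7: fault, frames [7]
pos 2: 4: fault, frames [7, 4]
pos 3: 0: fault, frames [7, 4, 0]
pos 4: 7: hit
pos 5: 4: hit
pos 6: 7: hit
pos 7: 2: fault, evict 0, frames [7, 4, 2]
pos 8: 4: hit
pos 9: 0: fault, evict 2, frames [7, 4, 0]
At position 9, page 2 is evicted.

2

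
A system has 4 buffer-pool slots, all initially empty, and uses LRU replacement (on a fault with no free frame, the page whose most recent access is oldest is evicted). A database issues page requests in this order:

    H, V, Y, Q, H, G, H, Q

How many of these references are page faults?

5

H → miss, frames {H}
V → miss, frames {H,V}
Y → miss, frames {H,V,Y}
Q → miss, frames {H,V,Y,Q}
H → hit
G → miss, evict V, frames {Y,Q,H,G}
H → hit
Q → hit
Page faults: 5.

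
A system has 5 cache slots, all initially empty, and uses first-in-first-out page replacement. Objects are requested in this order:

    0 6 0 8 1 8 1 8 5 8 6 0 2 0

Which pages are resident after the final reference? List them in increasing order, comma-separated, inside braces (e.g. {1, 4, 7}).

0: fault, frames {0}
6: fault, frames {0,6}
0: hit
8: fault, frames {0,6,8}
1: fault, frames {0,6,8,1}
8: hit
1: hit
8: hit
5: fault, frames {0,6,8,1,5}
8: hit
6: hit
0: hit
2: fault, evict 0, frames {6,8,1,5,2}
0: fault, evict 6, frames {8,1,5,2,0}

{0, 1, 2, 5, 8}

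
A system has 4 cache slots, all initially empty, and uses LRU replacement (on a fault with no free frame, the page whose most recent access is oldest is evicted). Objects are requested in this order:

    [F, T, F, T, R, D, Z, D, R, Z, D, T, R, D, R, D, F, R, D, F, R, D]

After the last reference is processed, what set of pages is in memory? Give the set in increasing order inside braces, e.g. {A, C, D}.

{D, F, R, T}

F → miss, frames (F)
T → miss, frames (F T)
F → hit
T → hit
R → miss, frames (F T R)
D → miss, frames (F T R D)
Z → miss, evict F, frames (T R D Z)
D → hit
R → hit
Z → hit
D → hit
T → hit
R → hit
D → hit
R → hit
D → hit
F → miss, evict Z, frames (T R D F)
R → hit
D → hit
F → hit
R → hit
D → hit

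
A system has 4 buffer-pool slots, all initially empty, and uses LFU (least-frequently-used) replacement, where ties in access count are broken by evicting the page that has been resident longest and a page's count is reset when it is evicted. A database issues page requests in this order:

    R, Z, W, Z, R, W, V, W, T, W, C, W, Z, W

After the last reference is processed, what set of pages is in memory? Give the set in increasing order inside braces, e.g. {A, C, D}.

R -> miss, frames (R)
Z -> miss, frames (R Z)
W -> miss, frames (R Z W)
Z -> hit
R -> hit
W -> hit
V -> miss, frames (R Z W V)
W -> hit
T -> miss, evict V, frames (R Z W T)
W -> hit
C -> miss, evict T, frames (R Z W C)
W -> hit
Z -> hit
W -> hit

{C, R, W, Z}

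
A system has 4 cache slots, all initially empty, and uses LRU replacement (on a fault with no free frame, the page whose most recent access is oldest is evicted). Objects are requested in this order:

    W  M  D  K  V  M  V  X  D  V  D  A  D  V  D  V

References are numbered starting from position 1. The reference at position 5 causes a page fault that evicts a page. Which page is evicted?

W

pos 1: W → fault, frames {W}
pos 2: M → fault, frames {W,M}
pos 3: D → fault, frames {W,M,D}
pos 4: K → fault, frames {W,M,D,K}
pos 5: V → fault, evict W, frames {M,D,K,V}
At position 5, page W is evicted.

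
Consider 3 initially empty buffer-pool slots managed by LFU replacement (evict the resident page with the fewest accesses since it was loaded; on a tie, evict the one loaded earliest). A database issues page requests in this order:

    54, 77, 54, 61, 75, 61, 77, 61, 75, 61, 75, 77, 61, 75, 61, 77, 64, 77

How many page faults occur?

54: miss, frames [54]
77: miss, frames [54, 77]
54: hit
61: miss, frames [54, 77, 61]
75: miss, evict 77, frames [54, 61, 75]
61: hit
77: miss, evict 75, frames [54, 61, 77]
61: hit
75: miss, evict 77, frames [54, 61, 75]
61: hit
75: hit
77: miss, evict 54, frames [61, 75, 77]
61: hit
75: hit
61: hit
77: hit
64: miss, evict 77, frames [61, 75, 64]
77: miss, evict 64, frames [61, 75, 77]
Page faults: 9.

9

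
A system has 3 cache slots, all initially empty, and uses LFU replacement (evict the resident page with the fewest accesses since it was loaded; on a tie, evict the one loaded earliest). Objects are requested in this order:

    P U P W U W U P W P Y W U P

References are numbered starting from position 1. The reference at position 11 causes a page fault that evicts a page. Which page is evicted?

pos 1: P: miss, frames (P)
pos 2: U: miss, frames (P U)
pos 3: P: hit
pos 4: W: miss, frames (P U W)
pos 5: U: hit
pos 6: W: hit
pos 7: U: hit
pos 8: P: hit
pos 9: W: hit
pos 10: P: hit
pos 11: Y: miss, evict U, frames (P W Y)
At position 11, page U is evicted.

U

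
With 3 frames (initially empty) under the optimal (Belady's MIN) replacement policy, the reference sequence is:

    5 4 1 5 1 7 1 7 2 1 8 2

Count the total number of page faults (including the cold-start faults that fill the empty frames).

6

5: miss, frames (5)
4: miss, frames (5 4)
1: miss, frames (5 4 1)
5: hit
1: hit
7: miss, evict 4, frames (5 1 7)
1: hit
7: hit
2: miss, evict 7, frames (5 1 2)
1: hit
8: miss, evict 1, frames (5 2 8)
2: hit
Page faults: 6.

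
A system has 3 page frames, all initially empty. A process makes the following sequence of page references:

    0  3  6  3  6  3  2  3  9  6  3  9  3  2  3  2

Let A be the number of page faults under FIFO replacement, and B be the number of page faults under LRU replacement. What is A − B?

-1

Under FIFO: F F F . . . F . F . F . . . . . → 6 faults.
Under LRU: F F F . . . F . F F . . . F . . → 7 faults.
A − B = 6 − 7 = -1.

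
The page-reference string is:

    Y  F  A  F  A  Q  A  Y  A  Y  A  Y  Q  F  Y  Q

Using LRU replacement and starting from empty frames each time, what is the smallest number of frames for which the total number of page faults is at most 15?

2

f=1: 16 faults
f=2: 9 faults
f=3: 6 faults
f=4: 4 faults
Smallest f with faults ≤ 15 is 2.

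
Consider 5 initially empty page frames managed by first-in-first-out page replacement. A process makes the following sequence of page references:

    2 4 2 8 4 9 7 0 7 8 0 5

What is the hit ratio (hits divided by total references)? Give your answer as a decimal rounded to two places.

2 → miss, frames (2)
4 → miss, frames (2 4)
2 → hit
8 → miss, frames (2 4 8)
4 → hit
9 → miss, frames (2 4 8 9)
7 → miss, frames (2 4 8 9 7)
0 → miss, evict 2, frames (4 8 9 7 0)
7 → hit
8 → hit
0 → hit
5 → miss, evict 4, frames (8 9 7 0 5)
Hits: 5 of 12 references → 5/12 = 0.4167.

0.42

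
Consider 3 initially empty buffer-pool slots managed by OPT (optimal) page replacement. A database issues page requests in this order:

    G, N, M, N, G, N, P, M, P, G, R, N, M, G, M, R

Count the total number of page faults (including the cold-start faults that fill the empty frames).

7

G -> miss, frames {G}
N -> miss, frames {G,N}
M -> miss, frames {G,N,M}
N -> hit
G -> hit
N -> hit
P -> miss, evict N, frames {G,M,P}
M -> hit
P -> hit
G -> hit
R -> miss, evict P, frames {G,M,R}
N -> miss, evict R, frames {G,M,N}
M -> hit
G -> hit
M -> hit
R -> miss, evict N, frames {G,M,R}
Page faults: 7.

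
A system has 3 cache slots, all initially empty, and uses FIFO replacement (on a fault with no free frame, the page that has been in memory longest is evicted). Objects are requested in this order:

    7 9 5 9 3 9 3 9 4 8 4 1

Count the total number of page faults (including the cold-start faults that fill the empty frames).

7

7 -> fault, frames [7]
9 -> fault, frames [7, 9]
5 -> fault, frames [7, 9, 5]
9 -> hit
3 -> fault, evict 7, frames [9, 5, 3]
9 -> hit
3 -> hit
9 -> hit
4 -> fault, evict 9, frames [5, 3, 4]
8 -> fault, evict 5, frames [3, 4, 8]
4 -> hit
1 -> fault, evict 3, frames [4, 8, 1]
Page faults: 7.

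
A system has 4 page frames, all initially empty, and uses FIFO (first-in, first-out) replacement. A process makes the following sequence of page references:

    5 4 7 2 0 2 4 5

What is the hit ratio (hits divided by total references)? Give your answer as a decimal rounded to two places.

5 → miss, frames (5)
4 → miss, frames (5 4)
7 → miss, frames (5 4 7)
2 → miss, frames (5 4 7 2)
0 → miss, evict 5, frames (4 7 2 0)
2 → hit
4 → hit
5 → miss, evict 4, frames (7 2 0 5)
Hits: 2 of 8 references → 2/8 = 0.2500.

0.25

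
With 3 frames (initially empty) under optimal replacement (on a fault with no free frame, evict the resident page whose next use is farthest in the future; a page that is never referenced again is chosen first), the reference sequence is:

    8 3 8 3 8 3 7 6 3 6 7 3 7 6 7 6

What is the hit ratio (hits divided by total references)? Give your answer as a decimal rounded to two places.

0.75

8: fault, frames (8)
3: fault, frames (8 3)
8: hit
3: hit
8: hit
3: hit
7: fault, frames (8 3 7)
6: fault, evict 8, frames (3 7 6)
3: hit
6: hit
7: hit
3: hit
7: hit
6: hit
7: hit
6: hit
Hits: 12 of 16 references → 12/16 = 0.7500.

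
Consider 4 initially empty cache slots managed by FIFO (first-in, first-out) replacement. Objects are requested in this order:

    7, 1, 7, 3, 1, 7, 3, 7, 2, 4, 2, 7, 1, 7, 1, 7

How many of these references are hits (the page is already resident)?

7 → fault, frames [7]
1 → fault, frames [7, 1]
7 → hit
3 → fault, frames [7, 1, 3]
1 → hit
7 → hit
3 → hit
7 → hit
2 → fault, frames [7, 1, 3, 2]
4 → fault, evict 7, frames [1, 3, 2, 4]
2 → hit
7 → fault, evict 1, frames [3, 2, 4, 7]
1 → fault, evict 3, frames [2, 4, 7, 1]
7 → hit
1 → hit
7 → hit
Hits: 9.

9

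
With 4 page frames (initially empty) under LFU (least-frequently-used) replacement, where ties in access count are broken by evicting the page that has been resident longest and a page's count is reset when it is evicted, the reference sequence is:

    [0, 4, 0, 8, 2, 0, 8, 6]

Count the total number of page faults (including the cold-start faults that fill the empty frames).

5

0 → fault, frames (0)
4 → fault, frames (0 4)
0 → hit
8 → fault, frames (0 4 8)
2 → fault, frames (0 4 8 2)
0 → hit
8 → hit
6 → fault, evict 4, frames (0 8 2 6)
Page faults: 5.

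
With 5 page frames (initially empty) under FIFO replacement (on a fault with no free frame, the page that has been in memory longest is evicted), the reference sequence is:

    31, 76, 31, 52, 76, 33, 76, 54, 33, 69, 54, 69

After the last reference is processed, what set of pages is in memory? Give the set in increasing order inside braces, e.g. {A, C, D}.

31 → fault, frames (31)
76 → fault, frames (31 76)
31 → hit
52 → fault, frames (31 76 52)
76 → hit
33 → fault, frames (31 76 52 33)
76 → hit
54 → fault, frames (31 76 52 33 54)
33 → hit
69 → fault, evict 31, frames (76 52 33 54 69)
54 → hit
69 → hit

{33, 52, 54, 69, 76}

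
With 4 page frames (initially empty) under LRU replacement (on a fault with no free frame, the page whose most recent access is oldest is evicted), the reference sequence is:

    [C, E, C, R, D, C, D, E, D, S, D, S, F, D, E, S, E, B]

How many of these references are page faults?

7

C: fault, frames {C}
E: fault, frames {C,E}
C: hit
R: fault, frames {E,C,R}
D: fault, frames {E,C,R,D}
C: hit
D: hit
E: hit
D: hit
S: fault, evict R, frames {C,E,D,S}
D: hit
S: hit
F: fault, evict C, frames {E,D,S,F}
D: hit
E: hit
S: hit
E: hit
B: fault, evict F, frames {D,S,E,B}
Page faults: 7.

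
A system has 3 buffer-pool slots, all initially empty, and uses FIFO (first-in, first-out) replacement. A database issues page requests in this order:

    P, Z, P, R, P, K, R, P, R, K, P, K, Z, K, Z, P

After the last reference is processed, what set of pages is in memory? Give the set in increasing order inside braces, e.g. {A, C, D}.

P -> fault, frames {P}
Z -> fault, frames {P,Z}
P -> hit
R -> fault, frames {P,Z,R}
P -> hit
K -> fault, evict P, frames {Z,R,K}
R -> hit
P -> fault, evict Z, frames {R,K,P}
R -> hit
K -> hit
P -> hit
K -> hit
Z -> fault, evict R, frames {K,P,Z}
K -> hit
Z -> hit
P -> hit

{K, P, Z}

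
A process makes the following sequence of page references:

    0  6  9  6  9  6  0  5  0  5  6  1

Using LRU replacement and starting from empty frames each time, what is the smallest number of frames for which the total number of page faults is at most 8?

2

f=1: 12 faults
f=2: 7 faults
f=3: 5 faults
f=4: 5 faults
f=5: 5 faults
Smallest f with faults ≤ 8 is 2.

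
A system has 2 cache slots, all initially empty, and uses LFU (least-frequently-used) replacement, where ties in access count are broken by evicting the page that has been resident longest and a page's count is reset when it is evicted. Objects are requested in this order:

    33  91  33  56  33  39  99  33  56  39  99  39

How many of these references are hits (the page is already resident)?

33: fault, frames {33}
91: fault, frames {33,91}
33: hit
56: fault, evict 91, frames {33,56}
33: hit
39: fault, evict 56, frames {33,39}
99: fault, evict 39, frames {33,99}
33: hit
56: fault, evict 99, frames {33,56}
39: fault, evict 56, frames {33,39}
99: fault, evict 39, frames {33,99}
39: fault, evict 99, frames {33,39}
Hits: 3.

3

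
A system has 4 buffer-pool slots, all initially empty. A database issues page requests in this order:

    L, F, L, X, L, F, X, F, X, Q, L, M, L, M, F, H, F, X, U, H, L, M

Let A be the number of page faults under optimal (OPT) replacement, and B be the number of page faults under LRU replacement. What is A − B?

-3

Under OPT: F F . F . . . . . F . F . . . F . . F . . F → 8 faults.
Under LRU: F F . F . . . . . F . F . . F F . F F . F F → 11 faults.
A − B = 8 − 11 = -3.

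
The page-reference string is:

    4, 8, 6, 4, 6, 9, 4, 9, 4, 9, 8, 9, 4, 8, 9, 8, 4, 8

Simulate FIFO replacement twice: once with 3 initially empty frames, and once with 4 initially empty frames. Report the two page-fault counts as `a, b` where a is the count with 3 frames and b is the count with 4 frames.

6, 4

3 frames: F F F . . F F . . . F . . . . . . . → 6 faults.
4 frames: F F F . . F . . . . . . . . . . . . → 4 faults.
4 < 6: adding a frame reduced faults, as is typical.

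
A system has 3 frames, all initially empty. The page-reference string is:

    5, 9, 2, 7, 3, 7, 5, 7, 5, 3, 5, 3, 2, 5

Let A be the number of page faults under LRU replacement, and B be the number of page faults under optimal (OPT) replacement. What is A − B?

1

Under LRU: F F F F F . F . . . . . F . → 7 faults.
Under OPT: F F F F F . . . . . . . F . → 6 faults.
A − B = 7 − 6 = 1.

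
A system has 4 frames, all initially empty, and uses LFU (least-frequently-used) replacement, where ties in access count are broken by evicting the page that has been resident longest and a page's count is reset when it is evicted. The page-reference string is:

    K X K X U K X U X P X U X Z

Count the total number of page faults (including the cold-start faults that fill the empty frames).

K -> fault, frames (K)
X -> fault, frames (K X)
K -> hit
X -> hit
U -> fault, frames (K X U)
K -> hit
X -> hit
U -> hit
X -> hit
P -> fault, frames (K X U P)
X -> hit
U -> hit
X -> hit
Z -> fault, evict P, frames (K X U Z)
Page faults: 5.

5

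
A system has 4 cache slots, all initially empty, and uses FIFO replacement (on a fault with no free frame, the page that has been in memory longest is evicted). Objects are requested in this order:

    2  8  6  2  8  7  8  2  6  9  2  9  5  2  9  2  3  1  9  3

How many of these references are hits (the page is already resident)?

10

2 → fault, frames (2)
8 → fault, frames (2 8)
6 → fault, frames (2 8 6)
2 → hit
8 → hit
7 → fault, frames (2 8 6 7)
8 → hit
2 → hit
6 → hit
9 → fault, evict 2, frames (8 6 7 9)
2 → fault, evict 8, frames (6 7 9 2)
9 → hit
5 → fault, evict 6, frames (7 9 2 5)
2 → hit
9 → hit
2 → hit
3 → fault, evict 7, frames (9 2 5 3)
1 → fault, evict 9, frames (2 5 3 1)
9 → fault, evict 2, frames (5 3 1 9)
3 → hit
Hits: 10.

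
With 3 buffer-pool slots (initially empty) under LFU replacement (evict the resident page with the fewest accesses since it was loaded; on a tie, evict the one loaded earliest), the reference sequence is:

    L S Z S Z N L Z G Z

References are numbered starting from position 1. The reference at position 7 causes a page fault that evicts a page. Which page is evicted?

pos 1: L → miss, frames [L]
pos 2: S → miss, frames [L, S]
pos 3: Z → miss, frames [L, S, Z]
pos 4: S → hit
pos 5: Z → hit
pos 6: N → miss, evict L, frames [S, Z, N]
pos 7: L → miss, evict N, frames [S, Z, L]
At position 7, page N is evicted.

N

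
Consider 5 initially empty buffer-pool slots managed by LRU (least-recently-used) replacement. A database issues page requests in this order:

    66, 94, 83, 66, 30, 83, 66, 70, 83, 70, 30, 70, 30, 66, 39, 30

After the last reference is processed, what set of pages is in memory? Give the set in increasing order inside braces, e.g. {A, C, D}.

{30, 39, 66, 70, 83}

66: miss, frames (66)
94: miss, frames (66 94)
83: miss, frames (66 94 83)
66: hit
30: miss, frames (94 83 66 30)
83: hit
66: hit
70: miss, frames (94 30 83 66 70)
83: hit
70: hit
30: hit
70: hit
30: hit
66: hit
39: miss, evict 94, frames (83 70 30 66 39)
30: hit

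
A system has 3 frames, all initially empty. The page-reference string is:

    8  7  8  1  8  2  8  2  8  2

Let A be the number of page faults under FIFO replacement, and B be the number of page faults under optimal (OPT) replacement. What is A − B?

Under FIFO: F F . F . F F . . . → 5 faults.
Under OPT: F F . F . F . . . . → 4 faults.
A − B = 5 − 4 = 1.

1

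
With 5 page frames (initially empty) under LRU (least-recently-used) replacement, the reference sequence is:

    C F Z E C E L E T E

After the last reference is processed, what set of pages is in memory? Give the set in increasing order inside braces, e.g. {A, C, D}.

C: fault, frames {C}
F: fault, frames {C,F}
Z: fault, frames {C,F,Z}
E: fault, frames {C,F,Z,E}
C: hit
E: hit
L: fault, frames {F,Z,C,E,L}
E: hit
T: fault, evict F, frames {Z,C,L,E,T}
E: hit

{C, E, L, T, Z}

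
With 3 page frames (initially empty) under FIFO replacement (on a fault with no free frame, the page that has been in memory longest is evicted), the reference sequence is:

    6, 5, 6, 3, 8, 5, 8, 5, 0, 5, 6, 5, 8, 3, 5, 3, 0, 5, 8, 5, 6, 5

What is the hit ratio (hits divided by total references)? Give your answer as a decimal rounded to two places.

6 → miss, frames [6]
5 → miss, frames [6, 5]
6 → hit
3 → miss, frames [6, 5, 3]
8 → miss, evict 6, frames [5, 3, 8]
5 → hit
8 → hit
5 → hit
0 → miss, evict 5, frames [3, 8, 0]
5 → miss, evict 3, frames [8, 0, 5]
6 → miss, evict 8, frames [0, 5, 6]
5 → hit
8 → miss, evict 0, frames [5, 6, 8]
3 → miss, evict 5, frames [6, 8, 3]
5 → miss, evict 6, frames [8, 3, 5]
3 → hit
0 → miss, evict 8, frames [3, 5, 0]
5 → hit
8 → miss, evict 3, frames [5, 0, 8]
5 → hit
6 → miss, evict 5, frames [0, 8, 6]
5 → miss, evict 0, frames [8, 6, 5]
Hits: 8 of 22 references → 8/22 = 0.3636.

0.36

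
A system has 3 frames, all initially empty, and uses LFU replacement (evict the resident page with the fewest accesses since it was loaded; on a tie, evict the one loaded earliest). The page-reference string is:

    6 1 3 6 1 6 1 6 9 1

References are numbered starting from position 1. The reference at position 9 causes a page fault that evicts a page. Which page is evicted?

pos 1: 6 → fault, frames {6}
pos 2: 1 → fault, frames {6,1}
pos 3: 3 → fault, frames {6,1,3}
pos 4: 6 → hit
pos 5: 1 → hit
pos 6: 6 → hit
pos 7: 1 → hit
pos 8: 6 → hit
pos 9: 9 → fault, evict 3, frames {6,1,9}
At position 9, page 3 is evicted.

3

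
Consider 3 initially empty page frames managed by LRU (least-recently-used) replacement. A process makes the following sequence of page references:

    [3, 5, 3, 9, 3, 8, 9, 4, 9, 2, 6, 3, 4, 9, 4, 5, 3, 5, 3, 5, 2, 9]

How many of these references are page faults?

3 -> miss, frames {3}
5 -> miss, frames {3,5}
3 -> hit
9 -> miss, frames {5,3,9}
3 -> hit
8 -> miss, evict 5, frames {9,3,8}
9 -> hit
4 -> miss, evict 3, frames {8,9,4}
9 -> hit
2 -> miss, evict 8, frames {4,9,2}
6 -> miss, evict 4, frames {9,2,6}
3 -> miss, evict 9, frames {2,6,3}
4 -> miss, evict 2, frames {6,3,4}
9 -> miss, evict 6, frames {3,4,9}
4 -> hit
5 -> miss, evict 3, frames {9,4,5}
3 -> miss, evict 9, frames {4,5,3}
5 -> hit
3 -> hit
5 -> hit
2 -> miss, evict 4, frames {3,5,2}
9 -> miss, evict 3, frames {5,2,9}
Page faults: 14.

14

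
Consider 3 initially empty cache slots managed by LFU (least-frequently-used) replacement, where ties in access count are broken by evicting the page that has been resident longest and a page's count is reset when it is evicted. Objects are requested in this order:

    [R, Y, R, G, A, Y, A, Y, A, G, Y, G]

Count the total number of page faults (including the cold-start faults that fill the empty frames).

6

R → fault, frames (R)
Y → fault, frames (R Y)
R → hit
G → fault, frames (R Y G)
A → fault, evict Y, frames (R G A)
Y → fault, evict G, frames (R A Y)
A → hit
Y → hit
A → hit
G → fault, evict R, frames (A Y G)
Y → hit
G → hit
Page faults: 6.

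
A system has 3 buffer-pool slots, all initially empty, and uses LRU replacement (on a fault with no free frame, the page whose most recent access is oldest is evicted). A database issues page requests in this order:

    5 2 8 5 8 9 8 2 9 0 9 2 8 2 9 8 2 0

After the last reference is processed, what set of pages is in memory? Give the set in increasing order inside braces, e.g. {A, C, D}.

{0, 2, 8}

5: miss, frames {5}
2: miss, frames {5,2}
8: miss, frames {5,2,8}
5: hit
8: hit
9: miss, evict 2, frames {5,8,9}
8: hit
2: miss, evict 5, frames {9,8,2}
9: hit
0: miss, evict 8, frames {2,9,0}
9: hit
2: hit
8: miss, evict 0, frames {9,2,8}
2: hit
9: hit
8: hit
2: hit
0: miss, evict 9, frames {8,2,0}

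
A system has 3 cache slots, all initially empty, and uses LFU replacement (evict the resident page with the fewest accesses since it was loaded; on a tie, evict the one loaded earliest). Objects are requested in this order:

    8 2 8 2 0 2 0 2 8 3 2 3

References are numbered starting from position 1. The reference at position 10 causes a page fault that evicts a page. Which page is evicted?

0

pos 1: 8 → miss, frames [8]
pos 2: 2 → miss, frames [8, 2]
pos 3: 8 → hit
pos 4: 2 → hit
pos 5: 0 → miss, frames [8, 2, 0]
pos 6: 2 → hit
pos 7: 0 → hit
pos 8: 2 → hit
pos 9: 8 → hit
pos 10: 3 → miss, evict 0, frames [8, 2, 3]
At position 10, page 0 is evicted.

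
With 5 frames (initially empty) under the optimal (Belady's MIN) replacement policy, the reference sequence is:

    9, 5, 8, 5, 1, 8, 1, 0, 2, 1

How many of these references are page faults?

6

9 -> fault, frames {9}
5 -> fault, frames {9,5}
8 -> fault, frames {9,5,8}
5 -> hit
1 -> fault, frames {9,5,8,1}
8 -> hit
1 -> hit
0 -> fault, frames {9,5,8,1,0}
2 -> fault, evict 0, frames {9,5,8,1,2}
1 -> hit
Page faults: 6.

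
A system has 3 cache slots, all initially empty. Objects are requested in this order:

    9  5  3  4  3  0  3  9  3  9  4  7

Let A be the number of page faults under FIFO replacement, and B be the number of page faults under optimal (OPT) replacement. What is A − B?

Under FIFO: F F F F . F . F F . F F → 9 faults.
Under OPT: F F F F . F . . . . F F → 7 faults.
A − B = 9 − 7 = 2.

2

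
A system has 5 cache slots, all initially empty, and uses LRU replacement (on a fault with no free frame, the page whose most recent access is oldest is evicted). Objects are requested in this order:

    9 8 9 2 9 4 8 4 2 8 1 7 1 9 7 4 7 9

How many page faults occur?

9: miss, frames (9)
8: miss, frames (9 8)
9: hit
2: miss, frames (8 9 2)
9: hit
4: miss, frames (8 2 9 4)
8: hit
4: hit
2: hit
8: hit
1: miss, frames (9 4 2 8 1)
7: miss, evict 9, frames (4 2 8 1 7)
1: hit
9: miss, evict 4, frames (2 8 7 1 9)
7: hit
4: miss, evict 2, frames (8 1 9 7 4)
7: hit
9: hit
Page faults: 8.

8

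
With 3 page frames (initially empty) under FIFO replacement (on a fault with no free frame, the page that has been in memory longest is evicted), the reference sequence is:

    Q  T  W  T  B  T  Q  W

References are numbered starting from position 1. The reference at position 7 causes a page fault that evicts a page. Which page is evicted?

pos 1: Q: fault, frames [Q]
pos 2: T: fault, frames [Q, T]
pos 3: W: fault, frames [Q, T, W]
pos 4: T: hit
pos 5: B: fault, evict Q, frames [T, W, B]
pos 6: T: hit
pos 7: Q: fault, evict T, frames [W, B, Q]
At position 7, page T is evicted.

T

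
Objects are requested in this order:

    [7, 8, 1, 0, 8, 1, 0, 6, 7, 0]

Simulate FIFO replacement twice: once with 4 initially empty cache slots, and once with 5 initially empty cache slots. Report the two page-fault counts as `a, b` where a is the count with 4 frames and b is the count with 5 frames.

4 frames: F F F F . . . F F . → 6 faults.
5 frames: F F F F . . . F . . → 5 faults.
5 < 6: adding a frame reduced faults, as is typical.

6, 5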